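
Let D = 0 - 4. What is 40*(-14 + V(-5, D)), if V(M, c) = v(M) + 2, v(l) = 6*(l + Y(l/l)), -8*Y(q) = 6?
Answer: -1860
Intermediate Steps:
Y(q) = -3/4 (Y(q) = -1/8*6 = -3/4)
v(l) = -9/2 + 6*l (v(l) = 6*(l - 3/4) = 6*(-3/4 + l) = -9/2 + 6*l)
D = -4
V(M, c) = -5/2 + 6*M (V(M, c) = (-9/2 + 6*M) + 2 = -5/2 + 6*M)
40*(-14 + V(-5, D)) = 40*(-14 + (-5/2 + 6*(-5))) = 40*(-14 + (-5/2 - 30)) = 40*(-14 - 65/2) = 40*(-93/2) = -1860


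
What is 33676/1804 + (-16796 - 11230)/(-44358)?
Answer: 64348288/3334243 ≈ 19.299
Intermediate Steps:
33676/1804 + (-16796 - 11230)/(-44358) = 33676*(1/1804) - 28026*(-1/44358) = 8419/451 + 4671/7393 = 64348288/3334243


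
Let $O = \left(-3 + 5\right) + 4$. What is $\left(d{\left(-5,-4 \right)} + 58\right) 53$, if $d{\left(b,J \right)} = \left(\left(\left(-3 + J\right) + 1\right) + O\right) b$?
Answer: $3074$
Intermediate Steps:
$O = 6$ ($O = 2 + 4 = 6$)
$d{\left(b,J \right)} = b \left(4 + J\right)$ ($d{\left(b,J \right)} = \left(\left(\left(-3 + J\right) + 1\right) + 6\right) b = \left(\left(-2 + J\right) + 6\right) b = \left(4 + J\right) b = b \left(4 + J\right)$)
$\left(d{\left(-5,-4 \right)} + 58\right) 53 = \left(- 5 \left(4 - 4\right) + 58\right) 53 = \left(\left(-5\right) 0 + 58\right) 53 = \left(0 + 58\right) 53 = 58 \cdot 53 = 3074$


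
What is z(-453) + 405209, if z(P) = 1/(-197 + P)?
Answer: 263385849/650 ≈ 4.0521e+5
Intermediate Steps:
z(-453) + 405209 = 1/(-197 - 453) + 405209 = 1/(-650) + 405209 = -1/650 + 405209 = 263385849/650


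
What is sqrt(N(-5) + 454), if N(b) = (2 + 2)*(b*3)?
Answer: sqrt(394) ≈ 19.849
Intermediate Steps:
N(b) = 12*b (N(b) = 4*(3*b) = 12*b)
sqrt(N(-5) + 454) = sqrt(12*(-5) + 454) = sqrt(-60 + 454) = sqrt(394)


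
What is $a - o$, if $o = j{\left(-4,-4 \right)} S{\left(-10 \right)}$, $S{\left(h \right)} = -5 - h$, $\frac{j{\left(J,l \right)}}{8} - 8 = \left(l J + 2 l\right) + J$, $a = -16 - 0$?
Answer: $-496$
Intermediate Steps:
$a = -16$ ($a = -16 + 0 = -16$)
$j{\left(J,l \right)} = 64 + 8 J + 16 l + 8 J l$ ($j{\left(J,l \right)} = 64 + 8 \left(\left(l J + 2 l\right) + J\right) = 64 + 8 \left(\left(J l + 2 l\right) + J\right) = 64 + 8 \left(\left(2 l + J l\right) + J\right) = 64 + 8 \left(J + 2 l + J l\right) = 64 + \left(8 J + 16 l + 8 J l\right) = 64 + 8 J + 16 l + 8 J l$)
$o = 480$ ($o = \left(64 + 8 \left(-4\right) + 16 \left(-4\right) + 8 \left(-4\right) \left(-4\right)\right) \left(-5 - -10\right) = \left(64 - 32 - 64 + 128\right) \left(-5 + 10\right) = 96 \cdot 5 = 480$)
$a - o = -16 - 480 = -496$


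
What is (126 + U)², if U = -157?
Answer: 961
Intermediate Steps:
(126 + U)² = (126 - 157)² = (-31)² = 961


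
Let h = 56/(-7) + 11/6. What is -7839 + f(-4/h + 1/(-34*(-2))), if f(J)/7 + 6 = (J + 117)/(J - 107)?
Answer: -2110578670/267543 ≈ -7888.7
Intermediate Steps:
h = -37/6 (h = 56*(-1/7) + 11*(1/6) = -8 + 11/6 = -37/6 ≈ -6.1667)
f(J) = -42 + 7*(117 + J)/(-107 + J) (f(J) = -42 + 7*((J + 117)/(J - 107)) = -42 + 7*((117 + J)/(-107 + J)) = -42 + 7*(117 + J)/(-107 + J))
-7839 + f(-4/h + 1/(-34*(-2))) = -7839 + 7*(759 - 5*(-4/(-37/6) + 1/(-34*(-2))))/(-107 + (-4/(-37/6) + 1/(-34*(-2)))) = -7839 + 7*(759 - 5*(-4*(-6/37) - 1/34*(-1/2)))/(-107 + (-4*(-6/37) - 1/34*(-1/2))) = -7839 + 7*(759 - 5*(24/37 + 1/68))/(-107 + (24/37 + 1/68)) = -7839 + 7*(759 - 5*1669/2516)/(-107 + 1669/2516) = -7839 + 7*(759 - 8345/2516)/(-267543/2516) = -7839 + 7*(-2516/267543)*(1901299/2516) = -7839 - 13309093/267543 = -2110578670/267543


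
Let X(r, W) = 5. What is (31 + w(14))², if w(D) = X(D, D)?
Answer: 1296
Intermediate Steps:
w(D) = 5
(31 + w(14))² = (31 + 5)² = 36² = 1296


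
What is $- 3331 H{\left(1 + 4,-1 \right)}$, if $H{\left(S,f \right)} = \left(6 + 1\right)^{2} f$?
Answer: $163219$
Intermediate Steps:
$H{\left(S,f \right)} = 49 f$ ($H{\left(S,f \right)} = 7^{2} f = 49 f$)
$- 3331 H{\left(1 + 4,-1 \right)} = - 3331 \cdot 49 \left(-1\right) = \left(-3331\right) \left(-49\right) = 163219$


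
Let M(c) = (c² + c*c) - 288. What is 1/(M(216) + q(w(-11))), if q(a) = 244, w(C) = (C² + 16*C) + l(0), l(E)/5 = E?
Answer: 1/93268 ≈ 1.0722e-5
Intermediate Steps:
l(E) = 5*E
M(c) = -288 + 2*c² (M(c) = (c² + c²) - 288 = 2*c² - 288 = -288 + 2*c²)
w(C) = C² + 16*C (w(C) = (C² + 16*C) + 5*0 = (C² + 16*C) + 0 = C² + 16*C)
1/(M(216) + q(w(-11))) = 1/((-288 + 2*216²) + 244) = 1/((-288 + 2*46656) + 244) = 1/((-288 + 93312) + 244) = 1/(93024 + 244) = 1/93268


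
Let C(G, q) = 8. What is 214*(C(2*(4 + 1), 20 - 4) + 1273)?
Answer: 274134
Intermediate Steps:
214*(C(2*(4 + 1), 20 - 4) + 1273) = 214*(8 + 1273) = 214*1281 = 274134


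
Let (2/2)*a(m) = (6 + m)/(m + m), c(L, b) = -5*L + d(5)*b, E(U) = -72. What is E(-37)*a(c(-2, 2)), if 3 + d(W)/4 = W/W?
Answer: 0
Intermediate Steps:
d(W) = -8 (d(W) = -12 + 4*(W/W) = -12 + 4*1 = -12 + 4 = -8)
c(L, b) = -8*b - 5*L (c(L, b) = -5*L - 8*b = -8*b - 5*L)
a(m) = (6 + m)/(2*m) (a(m) = (6 + m)/(m + m) = (6 + m)/((2*m)) = (6 + m)*(1/(2*m)) = (6 + m)/(2*m))
E(-37)*a(c(-2, 2)) = -36*(6 + (-8*2 - 5*(-2)))/(-8*2 - 5*(-2)) = -36*(6 + (-16 + 10))/(-16 + 10) = -36*(6 - 6)/(-6) = -36*(-1)*0/6 = -72*0 = 0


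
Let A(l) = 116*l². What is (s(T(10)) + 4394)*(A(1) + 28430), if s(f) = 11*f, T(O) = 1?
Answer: 125745130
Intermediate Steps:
(s(T(10)) + 4394)*(A(1) + 28430) = (11*1 + 4394)*(116*1² + 28430) = (11 + 4394)*(116*1 + 28430) = 4405*(116 + 28430) = 4405*28546 = 125745130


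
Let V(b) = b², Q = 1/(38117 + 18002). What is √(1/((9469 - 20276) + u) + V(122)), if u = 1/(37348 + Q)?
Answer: √1909081706135797615719306656555/11325370765586 ≈ 122.00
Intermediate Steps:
Q = 1/56119 ≈ 1.7819e-5
u = 56119/2095932413 (u = 1/(37348 + 1/56119) = 1/(2095932413/56119) = 56119/2095932413 ≈ 2.6775e-5)
√(1/((9469 - 20276) + u) + V(122)) = √(1/((9469 - 20276) + 56119/2095932413) + 122²) = √(1/(-10807 + 56119/2095932413) + 14884) = √(1/(-22650741531172/2095932413) + 14884) = √(-2095932413/22650741531172 + 14884) = √(337133634854031635/22650741531172) = √1909081706135797615719306656555/11325370765586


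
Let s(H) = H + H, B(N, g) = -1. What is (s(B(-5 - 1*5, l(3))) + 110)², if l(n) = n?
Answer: 11664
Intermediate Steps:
s(H) = 2*H
(s(B(-5 - 1*5, l(3))) + 110)² = (2*(-1) + 110)² = (-2 + 110)² = 108² = 11664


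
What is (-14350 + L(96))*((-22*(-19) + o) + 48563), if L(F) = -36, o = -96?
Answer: -703259610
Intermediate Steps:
(-14350 + L(96))*((-22*(-19) + o) + 48563) = (-14350 - 36)*((-22*(-19) - 96) + 48563) = -14386*((418 - 96) + 48563) = -14386*(322 + 48563) = -14386*48885 = -703259610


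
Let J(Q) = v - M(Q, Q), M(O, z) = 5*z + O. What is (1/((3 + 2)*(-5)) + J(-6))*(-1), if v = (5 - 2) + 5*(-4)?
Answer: -474/25 ≈ -18.960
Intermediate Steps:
M(O, z) = O + 5*z
v = -17 (v = 3 - 20 = -17)
J(Q) = -17 - 6*Q (J(Q) = -17 - (Q + 5*Q) = -17 - 6*Q)
(1/((3 + 2)*(-5)) + J(-6))*(-1) = (1/((3 + 2)*(-5)) + (-17 - 6*(-6)))*(-1) = (1/(5*(-5)) + (-17 + 36))*(-1) = (1/(-25) + 19)*(-1) = (-1/25 + 19)*(-1) = (474/25)*(-1) = -474/25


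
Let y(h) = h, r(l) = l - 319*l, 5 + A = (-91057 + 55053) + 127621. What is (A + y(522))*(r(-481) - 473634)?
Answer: -29545162584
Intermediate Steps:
A = 91612 (A = -5 + ((-91057 + 55053) + 127621) = -5 + (-36004 + 127621) = -5 + 91617 = 91612)
r(l) = -318*l
(A + y(522))*(r(-481) - 473634) = (91612 + 522)*(-318*(-481) - 473634) = 92134*(152958 - 473634) = 92134*(-320676) = -29545162584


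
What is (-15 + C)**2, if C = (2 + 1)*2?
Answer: 81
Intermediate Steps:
C = 6 (C = 3*2 = 6)
(-15 + C)**2 = (-15 + 6)**2 = (-9)**2 = 81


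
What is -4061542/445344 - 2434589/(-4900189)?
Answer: -9409046913911/1091134885008 ≈ -8.6232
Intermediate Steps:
-4061542/445344 - 2434589/(-4900189) = -4061542*1/445344 - 2434589*(-1/4900189) = -2030771/222672 + 2434589/4900189 = -9409046913911/1091134885008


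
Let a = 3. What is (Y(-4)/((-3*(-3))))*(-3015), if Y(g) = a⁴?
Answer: -27135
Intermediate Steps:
Y(g) = 81 (Y(g) = 3⁴ = 81)
(Y(-4)/((-3*(-3))))*(-3015) = (81/((-3*(-3))))*(-3015) = (81/9)*(-3015) = (81*(⅑))*(-3015) = 9*(-3015) = -27135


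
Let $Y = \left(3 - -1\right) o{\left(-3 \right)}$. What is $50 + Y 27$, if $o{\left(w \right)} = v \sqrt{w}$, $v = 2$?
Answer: $50 + 216 i \sqrt{3} \approx 50.0 + 374.12 i$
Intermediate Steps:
$o{\left(w \right)} = 2 \sqrt{w}$
$Y = 8 i \sqrt{3}$ ($Y = \left(3 - -1\right) 2 \sqrt{-3} = \left(3 + 1\right) 2 i \sqrt{3} = 4 \cdot 2 i \sqrt{3} = 8 i \sqrt{3} \approx 13.856 i$)
$50 + Y 27 = 50 + 8 i \sqrt{3} \cdot 27 = 50 + 216 i \sqrt{3}$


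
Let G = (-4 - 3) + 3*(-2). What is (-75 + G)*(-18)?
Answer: 1584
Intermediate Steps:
G = -13 (G = -7 - 6 = -13)
(-75 + G)*(-18) = (-75 - 13)*(-18) = -88*(-18) = 1584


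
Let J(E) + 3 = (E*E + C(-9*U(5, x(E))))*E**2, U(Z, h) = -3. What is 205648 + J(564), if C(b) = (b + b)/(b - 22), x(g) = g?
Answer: 505943531489/5 ≈ 1.0119e+11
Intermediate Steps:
C(b) = 2*b/(-22 + b) (C(b) = (2*b)/(-22 + b) = 2*b/(-22 + b))
J(E) = -3 + E**2*(54/5 + E**2) (J(E) = -3 + (E*E + 2*(-9*(-3))/(-22 - 9*(-3)))*E**2 = -3 + (E**2 + 2*27/(-22 + 27))*E**2 = -3 + (E**2 + 2*27/5)*E**2 = -3 + (E**2 + 2*27*(1/5))*E**2 = -3 + (E**2 + 54/5)*E**2 = -3 + (54/5 + E**2)*E**2 = -3 + E**2*(54/5 + E**2))
205648 + J(564) = 205648 + (-3 + 564**4 + (54/5)*564**2) = 205648 + (-3 + 101185065216 + (54/5)*318096) = 205648 + (-3 + 101185065216 + 17177184/5) = 205648 + 505942503249/5 = 505943531489/5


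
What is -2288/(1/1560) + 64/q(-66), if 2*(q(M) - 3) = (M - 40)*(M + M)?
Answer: -24981390656/6999 ≈ -3.5693e+6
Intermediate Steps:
q(M) = 3 + M*(-40 + M) (q(M) = 3 + ((M - 40)*(M + M))/2 = 3 + ((-40 + M)*(2*M))/2 = 3 + (2*M*(-40 + M))/2 = 3 + M*(-40 + M))
-2288/(1/1560) + 64/q(-66) = -2288/(1/1560) + 64/(3 + (-66)² - 40*(-66)) = -2288/1/1560 + 64/(3 + 4356 + 2640) = -2288*1560 + 64/6999 = -3569280 + 64*(1/6999) = -3569280 + 64/6999 = -24981390656/6999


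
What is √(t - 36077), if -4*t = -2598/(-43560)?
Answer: I*√15715147695/660 ≈ 189.94*I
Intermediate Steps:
t = -433/29040 (t = -(-1299)/(2*(-43560)) = -(-1299)*(-1)/(2*43560) = -¼*433/7260 = -433/29040 ≈ -0.014910)
√(t - 36077) = √(-433/29040 - 36077) = √(-1047676513/29040) = I*√15715147695/660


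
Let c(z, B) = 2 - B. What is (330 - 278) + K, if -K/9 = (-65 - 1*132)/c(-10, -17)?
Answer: 2761/19 ≈ 145.32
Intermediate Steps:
K = 1773/19 (K = -9*(-65 - 1*132)/(2 - 1*(-17)) = -9*(-65 - 132)/(2 + 17) = -(-1773)/19 = -9*(-197/19) = 1773/19 ≈ 93.316)
(330 - 278) + K = (330 - 278) + 1773/19 = 52 + 1773/19 = 2761/19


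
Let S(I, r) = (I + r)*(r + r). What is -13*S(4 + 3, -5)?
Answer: 260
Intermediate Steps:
S(I, r) = 2*r*(I + r) (S(I, r) = (I + r)*(2*r) = 2*r*(I + r))
-13*S(4 + 3, -5) = -26*(-5)*((4 + 3) - 5) = -26*(-5)*(7 - 5) = -26*(-5)*2 = -13*(-20) = 260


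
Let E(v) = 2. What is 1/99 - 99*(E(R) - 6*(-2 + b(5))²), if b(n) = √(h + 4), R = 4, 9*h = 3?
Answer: 470449/99 - 792*√39 ≈ -194.03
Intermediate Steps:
h = ⅓ (h = (⅑)*3 = ⅓ ≈ 0.33333)
b(n) = √39/3 (b(n) = √(⅓ + 4) = √(13/3) = √39/3)
1/99 - 99*(E(R) - 6*(-2 + b(5))²) = 1/99 - 99*(2 - 6*(-2 + √39/3)²) = 1/99 + (-198 + 594*(-2 + √39/3)²) = -19601/99 + 594*(-2 + √39/3)²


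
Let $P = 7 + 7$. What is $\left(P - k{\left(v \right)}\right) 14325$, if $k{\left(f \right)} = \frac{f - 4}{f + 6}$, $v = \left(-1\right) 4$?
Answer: $257850$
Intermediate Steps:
$v = -4$
$P = 14$
$k{\left(f \right)} = \frac{-4 + f}{6 + f}$
$\left(P - k{\left(v \right)}\right) 14325 = \left(14 - \frac{-4 - 4}{6 - 4}\right) 14325 = \left(14 - \frac{1}{2} \left(-8\right)\right) 14325 = \left(14 - -4\right) 14325 = \left(14 + 4\right) 14325 = 18 \cdot 14325 = 257850$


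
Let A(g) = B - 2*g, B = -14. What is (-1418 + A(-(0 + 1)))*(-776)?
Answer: 1109680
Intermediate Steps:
A(g) = -14 - 2*g
(-1418 + A(-(0 + 1)))*(-776) = (-1418 + (-14 - (-2)*(0 + 1)))*(-776) = (-1418 + (-14 - (-2)))*(-776) = (-1418 + (-14 - 2*(-1)))*(-776) = (-1418 + (-14 + 2))*(-776) = (-1418 - 12)*(-776) = -1430*(-776) = 1109680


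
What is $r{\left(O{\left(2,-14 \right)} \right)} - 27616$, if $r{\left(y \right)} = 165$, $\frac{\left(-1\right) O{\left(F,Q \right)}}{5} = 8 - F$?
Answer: $-27451$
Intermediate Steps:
$O{\left(F,Q \right)} = -40 + 5 F$ ($O{\left(F,Q \right)} = - 5 \left(8 - F\right) = -40 + 5 F$)
$r{\left(O{\left(2,-14 \right)} \right)} - 27616 = 165 - 27616 = -27451$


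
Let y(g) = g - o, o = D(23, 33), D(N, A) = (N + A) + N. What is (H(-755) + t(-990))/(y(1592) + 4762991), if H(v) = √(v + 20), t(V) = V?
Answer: -165/794084 + 7*I*√15/4764504 ≈ -0.00020779 + 5.6902e-6*I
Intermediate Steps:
D(N, A) = A + 2*N (D(N, A) = (A + N) + N = A + 2*N)
o = 79 (o = 33 + 2*23 = 33 + 46 = 79)
y(g) = -79 + g (y(g) = g - 1*79 = g - 79 = -79 + g)
H(v) = √(20 + v)
(H(-755) + t(-990))/(y(1592) + 4762991) = (√(20 - 755) - 990)/((-79 + 1592) + 4762991) = (√(-735) - 990)/(1513 + 4762991) = (7*I*√15 - 990)/4764504 = (-990 + 7*I*√15)*(1/4764504) = -165/794084 + 7*I*√15/4764504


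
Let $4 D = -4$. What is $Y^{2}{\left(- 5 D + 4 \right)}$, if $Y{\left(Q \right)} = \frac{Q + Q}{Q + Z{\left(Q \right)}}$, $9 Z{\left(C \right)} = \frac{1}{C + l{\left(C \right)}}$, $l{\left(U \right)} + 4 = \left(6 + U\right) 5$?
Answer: $\frac{167961600}{42003361} \approx 3.9988$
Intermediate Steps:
$D = -1$ ($D = \frac{1}{4} \left(-4\right) = -1$)
$l{\left(U \right)} = 26 + 5 U$ ($l{\left(U \right)} = -4 + \left(6 + U\right) 5 = -4 + \left(30 + 5 U\right) = 26 + 5 U$)
$Z{\left(C \right)} = \frac{1}{9 \left(26 + 6 C\right)}$ ($Z{\left(C \right)} = \frac{1}{9 \left(C + \left(26 + 5 C\right)\right)} = \frac{1}{9 \left(26 + 6 C\right)}$)
$Y{\left(Q \right)} = \frac{2 Q}{Q + \frac{1}{18 \left(13 + 3 Q\right)}}$ ($Y{\left(Q \right)} = \frac{Q + Q}{Q + \frac{1}{18 \left(13 + 3 Q\right)}} = \frac{2 Q}{Q + \frac{1}{18 \left(13 + 3 Q\right)}}$)
$Y^{2}{\left(- 5 D + 4 \right)} = \left(\frac{36 \left(\left(-5\right) \left(-1\right) + 4\right) \left(13 + 3 \left(\left(-5\right) \left(-1\right) + 4\right)\right)}{1 + 18 \left(\left(-5\right) \left(-1\right) + 4\right) \left(13 + 3 \left(\left(-5\right) \left(-1\right) + 4\right)\right)}\right)^{2} = \left(\frac{36 \left(5 + 4\right) \left(13 + 3 \left(5 + 4\right)\right)}{1 + 18 \left(5 + 4\right) \left(13 + 3 \left(5 + 4\right)\right)}\right)^{2} = \left(36 \cdot 9 \frac{1}{1 + 18 \cdot 9 \left(13 + 3 \cdot 9\right)} \left(13 + 3 \cdot 9\right)\right)^{2} = \left(36 \cdot 9 \frac{1}{1 + 18 \cdot 9 \left(13 + 27\right)} \left(13 + 27\right)\right)^{2} = \left(36 \cdot 9 \frac{1}{1 + 18 \cdot 9 \cdot 40} \cdot 40\right)^{2} = \left(36 \cdot 9 \frac{1}{1 + 6480} \cdot 40\right)^{2} = \left(36 \cdot 9 \cdot \frac{1}{6481} \cdot 40\right)^{2} = \left(\frac{12960}{6481}\right)^{2} = \frac{167961600}{42003361}$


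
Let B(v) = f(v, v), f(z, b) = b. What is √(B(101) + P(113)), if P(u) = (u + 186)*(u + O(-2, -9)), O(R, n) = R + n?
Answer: √30599 ≈ 174.93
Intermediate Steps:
B(v) = v
P(u) = (-11 + u)*(186 + u) (P(u) = (u + 186)*(u + (-2 - 9)) = (186 + u)*(u - 11) = (186 + u)*(-11 + u) = (-11 + u)*(186 + u))
√(B(101) + P(113)) = √(101 + (-2046 + 113² + 175*113)) = √(101 + (-2046 + 12769 + 19775)) = √(101 + 30498) = √30599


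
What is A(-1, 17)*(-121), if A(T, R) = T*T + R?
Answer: -2178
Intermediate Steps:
A(T, R) = R + T² (A(T, R) = T² + R = R + T²)
A(-1, 17)*(-121) = (17 + (-1)²)*(-121) = (17 + 1)*(-121) = 18*(-121) = -2178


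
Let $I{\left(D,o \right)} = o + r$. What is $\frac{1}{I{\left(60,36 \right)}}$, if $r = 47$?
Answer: $\frac{1}{83} \approx 0.012048$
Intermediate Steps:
$I{\left(D,o \right)} = 47 + o$ ($I{\left(D,o \right)} = o + 47 = 47 + o$)
$\frac{1}{I{\left(60,36 \right)}} = \frac{1}{47 + 36} = \frac{1}{83}$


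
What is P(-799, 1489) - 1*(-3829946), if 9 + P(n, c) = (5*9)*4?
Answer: 3830117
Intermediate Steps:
P(n, c) = 171 (P(n, c) = -9 + (5*9)*4 = -9 + 45*4 = -9 + 180 = 171)
P(-799, 1489) - 1*(-3829946) = 171 - 1*(-3829946) = 171 + 3829946 = 3830117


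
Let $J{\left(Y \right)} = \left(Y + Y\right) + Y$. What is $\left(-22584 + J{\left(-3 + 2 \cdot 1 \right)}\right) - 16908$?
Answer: $-39495$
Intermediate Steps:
$J{\left(Y \right)} = 3 Y$ ($J{\left(Y \right)} = 2 Y + Y = 3 Y$)
$\left(-22584 + J{\left(-3 + 2 \cdot 1 \right)}\right) - 16908 = \left(-22584 + 3 \left(-3 + 2 \cdot 1\right)\right) - 16908 = \left(-22584 + 3 \left(-3 + 2\right)\right) - 16908 = \left(-22584 + 3 \left(-1\right)\right) - 16908 = \left(-22584 - 3\right) - 16908 = -22587 - 16908 = -39495$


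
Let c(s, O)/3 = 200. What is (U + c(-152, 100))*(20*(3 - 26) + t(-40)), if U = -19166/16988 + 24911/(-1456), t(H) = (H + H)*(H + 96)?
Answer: -341753547105/118916 ≈ -2.8739e+6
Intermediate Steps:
c(s, O) = 600 (c(s, O) = 3*200 = 600)
t(H) = 2*H*(96 + H) (t(H) = (2*H)*(96 + H) = 2*H*(96 + H))
U = -112773441/6183632 (U = -19166*1/16988 + 24911*(-1/1456) = -9583/8494 - 24911/1456 = -112773441/6183632 ≈ -18.237)
(U + c(-152, 100))*(20*(3 - 26) + t(-40)) = (-112773441/6183632 + 600)*(20*(3 - 26) + 2*(-40)*(96 - 40)) = 3597405759*(20*(-23) + 2*(-40)*56)/6183632 = 3597405759*(-460 - 4480)/6183632 = (3597405759/6183632)*(-4940) = -341753547105/118916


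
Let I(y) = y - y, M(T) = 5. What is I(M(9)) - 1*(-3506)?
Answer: 3506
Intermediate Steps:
I(y) = 0
I(M(9)) - 1*(-3506) = 0 - 1*(-3506) = 0 + 3506 = 3506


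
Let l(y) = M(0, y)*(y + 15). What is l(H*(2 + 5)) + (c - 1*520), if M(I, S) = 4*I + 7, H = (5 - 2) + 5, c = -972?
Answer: -995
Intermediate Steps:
H = 8 (H = 3 + 5 = 8)
M(I, S) = 7 + 4*I
l(y) = 105 + 7*y (l(y) = (7 + 4*0)*(y + 15) = (7 + 0)*(15 + y) = 7*(15 + y) = 105 + 7*y)
l(H*(2 + 5)) + (c - 1*520) = (105 + 7*(8*(2 + 5))) + (-972 - 1*520) = (105 + 7*(8*7)) + (-972 - 520) = (105 + 7*56) - 1492 = (105 + 392) - 1492 = 497 - 1492 = -995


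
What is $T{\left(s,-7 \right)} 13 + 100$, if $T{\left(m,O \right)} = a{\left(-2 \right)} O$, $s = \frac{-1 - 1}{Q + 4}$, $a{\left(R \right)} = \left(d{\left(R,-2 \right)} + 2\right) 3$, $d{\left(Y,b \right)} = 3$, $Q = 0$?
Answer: $-1265$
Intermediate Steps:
$a{\left(R \right)} = 15$ ($a{\left(R \right)} = \left(3 + 2\right) 3 = 5 \cdot 3 = 15$)
$s = - \frac{1}{2}$ ($s = \frac{-1 - 1}{0 + 4} = - \frac{2}{4} = \left(-2\right) \frac{1}{4} = - \frac{1}{2} \approx -0.5$)
$T{\left(m,O \right)} = 15 O$
$T{\left(s,-7 \right)} 13 + 100 = 15 \left(-7\right) 13 + 100 = \left(-105\right) 13 + 100 = -1365 + 100 = -1265$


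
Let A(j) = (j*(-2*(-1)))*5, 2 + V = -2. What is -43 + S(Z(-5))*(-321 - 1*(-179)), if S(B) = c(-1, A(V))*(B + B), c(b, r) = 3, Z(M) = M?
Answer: 4217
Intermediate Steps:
V = -4 (V = -2 - 2 = -4)
A(j) = 10*j (A(j) = (j*2)*5 = (2*j)*5 = 10*j)
S(B) = 6*B (S(B) = 3*(B + B) = 3*(2*B) = 6*B)
-43 + S(Z(-5))*(-321 - 1*(-179)) = -43 + (6*(-5))*(-321 - 1*(-179)) = -43 - 30*(-321 + 179) = -43 - 30*(-142) = -43 + 4260 = 4217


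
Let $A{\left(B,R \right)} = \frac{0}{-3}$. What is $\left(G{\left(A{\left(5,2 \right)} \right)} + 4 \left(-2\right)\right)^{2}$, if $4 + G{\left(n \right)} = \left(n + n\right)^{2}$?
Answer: $144$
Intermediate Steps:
$A{\left(B,R \right)} = 0$ ($A{\left(B,R \right)} = 0 \left(- \frac{1}{3}\right) = 0$)
$G{\left(n \right)} = -4 + 4 n^{2}$ ($G{\left(n \right)} = -4 + \left(n + n\right)^{2} = -4 + \left(2 n\right)^{2} = -4 + 4 n^{2}$)
$\left(G{\left(A{\left(5,2 \right)} \right)} + 4 \left(-2\right)\right)^{2} = \left(\left(-4 + 4 \cdot 0^{2}\right) + 4 \left(-2\right)\right)^{2} = \left(\left(-4 + 4 \cdot 0\right) - 8\right)^{2} = \left(\left(-4 + 0\right) - 8\right)^{2} = \left(-4 - 8\right)^{2} = \left(-12\right)^{2} = 144$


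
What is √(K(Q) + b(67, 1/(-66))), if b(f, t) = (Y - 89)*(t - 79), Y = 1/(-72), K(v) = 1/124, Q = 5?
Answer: √1059942752979/12276 ≈ 83.866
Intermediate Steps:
K(v) = 1/124
Y = -1/72 ≈ -0.013889
b(f, t) = 506311/72 - 6409*t/72 (b(f, t) = (-1/72 - 89)*(t - 79) = -6409*(-79 + t)/72 = 506311/72 - 6409*t/72)
√(K(Q) + b(67, 1/(-66))) = √(1/124 + (506311/72 - 6409/72/(-66))) = √(1/124 + (506311/72 - 6409/72*(-1/66))) = √(1/124 + (506311/72 + 6409/4752)) = √(1/124 + 33422935/4752) = √(1036112173/147312) = √1059942752979/12276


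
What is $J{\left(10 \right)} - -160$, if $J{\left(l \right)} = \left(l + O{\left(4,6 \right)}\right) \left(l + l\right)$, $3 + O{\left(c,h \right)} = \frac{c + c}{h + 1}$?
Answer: $\frac{2260}{7} \approx 322.86$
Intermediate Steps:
$O{\left(c,h \right)} = -3 + \frac{2 c}{1 + h}$ ($O{\left(c,h \right)} = -3 + \frac{c + c}{h + 1} = -3 + \frac{2 c}{1 + h}$)
$J{\left(l \right)} = 2 l \left(- \frac{13}{7} + l\right)$ ($J{\left(l \right)} = \left(l + \frac{-3 - 18 + 2 \cdot 4}{1 + 6}\right) \left(l + l\right) = \left(l + \frac{-3 - 18 + 8}{7}\right) 2 l = \left(l + \frac{1}{7} \left(-13\right)\right) 2 l = \left(l - \frac{13}{7}\right) 2 l = \left(- \frac{13}{7} + l\right) 2 l = 2 l \left(- \frac{13}{7} + l\right)$)
$J{\left(10 \right)} - -160 = \frac{2}{7} \cdot 10 \left(-13 + 7 \cdot 10\right) - -160 = \frac{2}{7} \cdot 10 \left(-13 + 70\right) + 160 = \frac{2}{7} \cdot 10 \cdot 57 + 160 = \frac{1140}{7} + 160 = \frac{2260}{7}$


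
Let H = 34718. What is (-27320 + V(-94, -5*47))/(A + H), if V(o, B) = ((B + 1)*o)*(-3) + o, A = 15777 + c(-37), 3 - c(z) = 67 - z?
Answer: -15567/8399 ≈ -1.8534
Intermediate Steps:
c(z) = -64 + z (c(z) = 3 - (67 - z) = 3 + (-67 + z) = -64 + z)
A = 15676 (A = 15777 + (-64 - 37) = 15777 - 101 = 15676)
V(o, B) = o - 3*o*(1 + B) (V(o, B) = ((1 + B)*o)*(-3) + o = (o*(1 + B))*(-3) + o = -3*o*(1 + B) + o = o - 3*o*(1 + B))
(-27320 + V(-94, -5*47))/(A + H) = (-27320 - 1*(-94)*(2 + 3*(-5*47)))/(15676 + 34718) = (-27320 - 1*(-94)*(2 + 3*(-235)))/50394 = (-27320 - 1*(-94)*(2 - 705))*(1/50394) = (-27320 - 1*(-94)*(-703))*(1/50394) = (-27320 - 66082)*(1/50394) = -93402*1/50394 = -15567/8399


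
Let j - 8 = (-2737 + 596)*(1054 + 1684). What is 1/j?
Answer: -1/5862050 ≈ -1.7059e-7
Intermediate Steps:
j = -5862050 (j = 8 + (-2737 + 596)*(1054 + 1684) = 8 - 2141*2738 = 8 - 5862058 = -5862050)
1/j = 1/(-5862050) = -1/5862050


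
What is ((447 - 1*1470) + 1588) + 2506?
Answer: 3071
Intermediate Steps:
((447 - 1*1470) + 1588) + 2506 = ((447 - 1470) + 1588) + 2506 = (-1023 + 1588) + 2506 = 565 + 2506 = 3071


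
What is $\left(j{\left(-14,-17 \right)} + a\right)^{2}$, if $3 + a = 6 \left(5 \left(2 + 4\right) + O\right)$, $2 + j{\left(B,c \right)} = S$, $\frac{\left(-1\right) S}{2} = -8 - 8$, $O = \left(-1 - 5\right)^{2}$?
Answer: $178929$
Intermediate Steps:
$O = 36$ ($O = \left(-6\right)^{2} = 36$)
$S = 32$ ($S = - 2 \left(-8 - 8\right) = \left(-2\right) \left(-16\right) = 32$)
$j{\left(B,c \right)} = 30$ ($j{\left(B,c \right)} = -2 + 32 = 30$)
$a = 393$ ($a = -3 + 6 \left(5 \left(2 + 4\right) + 36\right) = -3 + 6 \left(5 \cdot 6 + 36\right) = -3 + 6 \left(30 + 36\right) = -3 + 6 \cdot 66 = -3 + 396 = 393$)
$\left(j{\left(-14,-17 \right)} + a\right)^{2} = \left(30 + 393\right)^{2} = 423^{2} = 178929$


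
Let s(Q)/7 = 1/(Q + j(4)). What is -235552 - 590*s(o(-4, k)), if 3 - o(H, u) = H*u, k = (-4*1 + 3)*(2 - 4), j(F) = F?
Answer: -707482/3 ≈ -2.3583e+5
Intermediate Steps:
k = 2 (k = (-4 + 3)*(-2) = -1*(-2) = 2)
o(H, u) = 3 - H*u
s(Q) = 7/(4 + Q) (s(Q) = 7/(Q + 4) = 7/(4 + Q))
-235552 - 590*s(o(-4, k)) = -235552 - 590*7/(4 + (3 - 1*(-4)*2)) = -235552 - 590*7/(4 + (3 + 8)) = -235552 - 590*7/(4 + 11) = -235552 - 590*7/15 = -235552 - 1*826/3 = -235552 - 826/3 = -707482/3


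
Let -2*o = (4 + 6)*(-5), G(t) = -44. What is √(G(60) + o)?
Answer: I*√19 ≈ 4.3589*I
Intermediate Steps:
o = 25 (o = -(4 + 6)*(-5)/2 = -5*(-5) = -½*(-50) = 25)
√(G(60) + o) = √(-44 + 25) = √(-19) = I*√19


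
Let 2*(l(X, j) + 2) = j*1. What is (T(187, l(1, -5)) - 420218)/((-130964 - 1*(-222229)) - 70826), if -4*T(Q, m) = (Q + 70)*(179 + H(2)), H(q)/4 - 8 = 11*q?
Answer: -585905/27252 ≈ -21.500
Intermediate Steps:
H(q) = 32 + 44*q (H(q) = 32 + 4*(11*q) = 32 + 44*q)
l(X, j) = -2 + j/2 (l(X, j) = -2 + (j*1)/2 = -2 + j/2)
T(Q, m) = -10465/2 - 299*Q/4 (T(Q, m) = -(Q + 70)*(179 + (32 + 44*2))/4 = -(70 + Q)*(179 + (32 + 88))/4 = -(70 + Q)*(179 + 120)/4 = -(70 + Q)*299/4 = -(20930 + 299*Q)/4 = -10465/2 - 299*Q/4)
(T(187, l(1, -5)) - 420218)/((-130964 - 1*(-222229)) - 70826) = ((-10465/2 - 299/4*187) - 420218)/((-130964 - 1*(-222229)) - 70826) = ((-10465/2 - 55913/4) - 420218)/((-130964 + 222229) - 70826) = (-76843/4 - 420218)/(91265 - 70826) = -1757715/4/20439 = -1757715/4*1/20439 = -585905/27252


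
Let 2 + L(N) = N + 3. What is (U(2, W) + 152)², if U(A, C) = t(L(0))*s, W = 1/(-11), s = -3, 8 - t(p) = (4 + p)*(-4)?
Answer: 4624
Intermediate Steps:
L(N) = 1 + N (L(N) = -2 + (N + 3) = -2 + (3 + N) = 1 + N)
t(p) = 24 + 4*p (t(p) = 8 - (4 + p)*(-4) = 8 - (-16 - 4*p) = 8 + (16 + 4*p) = 24 + 4*p)
W = -1/11 ≈ -0.090909
U(A, C) = -84 (U(A, C) = (24 + 4*(1 + 0))*(-3) = (24 + 4*1)*(-3) = (24 + 4)*(-3) = 28*(-3) = -84)
(U(2, W) + 152)² = (-84 + 152)² = 68² = 4624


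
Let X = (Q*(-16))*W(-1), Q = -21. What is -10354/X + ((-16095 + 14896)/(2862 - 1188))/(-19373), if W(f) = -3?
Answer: 9327377525/908051256 ≈ 10.272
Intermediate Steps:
X = -1008 (X = -21*(-16)*(-3) = 336*(-3) = -1008)
-10354/X + ((-16095 + 14896)/(2862 - 1188))/(-19373) = -10354/(-1008) + ((-16095 + 14896)/(2862 - 1188))/(-19373) = -10354*(-1/1008) - 1199/1674*(-1/19373) = 5177/504 - 1199*1/1674*(-1/19373) = 5177/504 - 1199/1674*(-1/19373) = 5177/504 + 1199/32430402 = 9327377525/908051256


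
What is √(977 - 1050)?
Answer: I*√73 ≈ 8.544*I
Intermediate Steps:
√(977 - 1050) = √(-73) = I*√73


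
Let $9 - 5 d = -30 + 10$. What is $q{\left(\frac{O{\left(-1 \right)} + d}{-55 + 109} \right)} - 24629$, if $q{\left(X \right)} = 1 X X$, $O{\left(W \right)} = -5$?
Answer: $- \frac{448863521}{18225} \approx -24629.0$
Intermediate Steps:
$d = \frac{29}{5}$ ($d = \frac{9}{5} - \frac{-30 + 10}{5} = \frac{9}{5} - -4 = \frac{9}{5} + 4 = \frac{29}{5} \approx 5.8$)
$q{\left(X \right)} = X^{2}$ ($q{\left(X \right)} = X X = X^{2}$)
$q{\left(\frac{O{\left(-1 \right)} + d}{-55 + 109} \right)} - 24629 = \left(\frac{-5 + \frac{29}{5}}{-55 + 109}\right)^{2} - 24629 = \left(\frac{4}{5 \cdot 54}\right)^{2} - 24629 = \left(\frac{4}{5} \cdot \frac{1}{54}\right)^{2} - 24629 = \left(\frac{2}{135}\right)^{2} - 24629 = \frac{4}{18225} - 24629 = - \frac{448863521}{18225}$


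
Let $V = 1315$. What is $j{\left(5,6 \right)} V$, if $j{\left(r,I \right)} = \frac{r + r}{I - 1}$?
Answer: $2630$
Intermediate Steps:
$j{\left(r,I \right)} = \frac{2 r}{-1 + I}$
$j{\left(5,6 \right)} V = 2 \cdot 5 \frac{1}{-1 + 6} \cdot 1315 = 2 \cdot 5 \cdot \frac{1}{5} \cdot 1315 = 2 \cdot 1315 = 2630$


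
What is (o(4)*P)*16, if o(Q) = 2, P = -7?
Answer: -224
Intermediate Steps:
(o(4)*P)*16 = (2*(-7))*16 = -14*16 = -224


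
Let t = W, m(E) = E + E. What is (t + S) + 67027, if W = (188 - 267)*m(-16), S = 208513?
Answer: 278068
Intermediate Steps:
m(E) = 2*E
W = 2528 (W = (188 - 267)*(2*(-16)) = -79*(-32) = 2528)
t = 2528
(t + S) + 67027 = (2528 + 208513) + 67027 = 211041 + 67027 = 278068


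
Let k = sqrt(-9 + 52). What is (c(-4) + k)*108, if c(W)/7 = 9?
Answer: 6804 + 108*sqrt(43) ≈ 7512.2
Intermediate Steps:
c(W) = 63 (c(W) = 7*9 = 63)
k = sqrt(43) ≈ 6.5574
(c(-4) + k)*108 = (63 + sqrt(43))*108 = 6804 + 108*sqrt(43)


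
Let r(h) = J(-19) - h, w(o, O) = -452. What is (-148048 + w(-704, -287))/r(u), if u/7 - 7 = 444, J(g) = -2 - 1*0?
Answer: 5500/117 ≈ 47.009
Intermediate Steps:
J(g) = -2 (J(g) = -2 + 0 = -2)
u = 3157 (u = 49 + 7*444 = 49 + 3108 = 3157)
r(h) = -2 - h
(-148048 + w(-704, -287))/r(u) = (-148048 - 452)/(-2 - 1*3157) = -148500/(-2 - 3157) = -148500/(-3159) = -148500*(-1/3159) = 5500/117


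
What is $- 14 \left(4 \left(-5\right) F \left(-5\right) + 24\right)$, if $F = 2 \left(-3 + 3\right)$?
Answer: $-336$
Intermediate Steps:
$F = 0$ ($F = 2 \cdot 0 = 0$)
$- 14 \left(4 \left(-5\right) F \left(-5\right) + 24\right) = - 14 \left(4 \left(-5\right) 0 \left(-5\right) + 24\right) = - 14 \left(\left(-20\right) 0 \left(-5\right) + 24\right) = - 14 \left(0 \left(-5\right) + 24\right) = - 14 \left(0 + 24\right) = \left(-14\right) 24 = -336$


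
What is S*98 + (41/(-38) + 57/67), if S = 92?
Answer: 22954155/2546 ≈ 9015.8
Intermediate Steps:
S*98 + (41/(-38) + 57/67) = 92*98 + (41/(-38) + 57/67) = 9016 + (41*(-1/38) + 57*(1/67)) = 9016 + (-41/38 + 57/67) = 9016 - 581/2546 = 22954155/2546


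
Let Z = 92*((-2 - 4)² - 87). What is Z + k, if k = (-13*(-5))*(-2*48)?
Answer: -10932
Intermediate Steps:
k = -6240 (k = 65*(-96) = -6240)
Z = -4692 (Z = 92*((-6)² - 87) = 92*(36 - 87) = 92*(-51) = -4692)
Z + k = -4692 - 6240 = -10932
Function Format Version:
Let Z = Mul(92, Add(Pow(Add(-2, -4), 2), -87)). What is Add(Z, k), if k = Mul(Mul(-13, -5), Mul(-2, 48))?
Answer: -10932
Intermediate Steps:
k = -6240 (k = Mul(65, -96) = -6240)
Z = -4692 (Z = Mul(92, Add(Pow(-6, 2), -87)) = Mul(92, Add(36, -87)) = Mul(92, -51) = -4692)
Add(Z, k) = Add(-4692, -6240) = -10932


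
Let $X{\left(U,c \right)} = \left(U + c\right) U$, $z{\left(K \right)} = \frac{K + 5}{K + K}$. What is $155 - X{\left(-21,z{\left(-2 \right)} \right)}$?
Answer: $- \frac{1207}{4} \approx -301.75$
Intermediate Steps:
$z{\left(K \right)} = \frac{5 + K}{2 K}$
$X{\left(U,c \right)} = U \left(U + c\right)$
$155 - X{\left(-21,z{\left(-2 \right)} \right)} = 155 - - 21 \left(-21 + \frac{5 - 2}{2 \left(-2\right)}\right) = 155 - - 21 \left(-21 + \frac{1}{2} \left(- \frac{1}{2}\right) 3\right) = 155 - - 21 \left(-21 - \frac{3}{4}\right) = 155 - \left(-21\right) \left(- \frac{87}{4}\right) = 155 - \frac{1827}{4} = - \frac{1207}{4}$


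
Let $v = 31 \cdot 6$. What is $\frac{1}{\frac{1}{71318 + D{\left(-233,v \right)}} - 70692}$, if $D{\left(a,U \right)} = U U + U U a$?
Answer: $- \frac{7954954}{562351608169} \approx -1.4146 \cdot 10^{-5}$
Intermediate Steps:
$v = 186$
$D{\left(a,U \right)} = U^{2} + a U^{2}$ ($D{\left(a,U \right)} = U^{2} + U^{2} a = U^{2} + a U^{2}$)
$\frac{1}{\frac{1}{71318 + D{\left(-233,v \right)}} - 70692} = \frac{1}{\frac{1}{71318 + 186^{2} \left(1 - 233\right)} - 70692} = \frac{1}{\frac{1}{71318 + 34596 \left(-232\right)} - 70692} = \frac{1}{\frac{1}{71318 - 8026272} - 70692} = \frac{1}{\frac{1}{-7954954} - 70692} = \frac{1}{- \frac{1}{7954954} - 70692} = \frac{1}{- \frac{562351608169}{7954954}} = - \frac{7954954}{562351608169}$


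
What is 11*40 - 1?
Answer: 439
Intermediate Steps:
11*40 - 1 = 440 - 1 = 439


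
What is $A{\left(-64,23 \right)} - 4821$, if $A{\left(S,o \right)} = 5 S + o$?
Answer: $-5118$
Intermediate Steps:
$A{\left(S,o \right)} = o + 5 S$
$A{\left(-64,23 \right)} - 4821 = \left(23 + 5 \left(-64\right)\right) - 4821 = \left(23 - 320\right) - 4821 = -297 - 4821 = -5118$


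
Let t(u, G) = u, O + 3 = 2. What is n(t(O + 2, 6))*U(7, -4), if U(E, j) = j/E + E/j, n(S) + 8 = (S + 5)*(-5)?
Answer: 1235/14 ≈ 88.214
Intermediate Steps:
O = -1 (O = -3 + 2 = -1)
n(S) = -33 - 5*S (n(S) = -8 + (S + 5)*(-5) = -8 + (5 + S)*(-5) = -8 + (-25 - 5*S) = -33 - 5*S)
U(E, j) = E/j + j/E
n(t(O + 2, 6))*U(7, -4) = (-33 - 5*(-1 + 2))*(7/(-4) - 4/7) = (-33 - 5*1)*(7*(-¼) - 4*⅐) = (-33 - 5)*(-7/4 - 4/7) = -38*(-65/28) = 1235/14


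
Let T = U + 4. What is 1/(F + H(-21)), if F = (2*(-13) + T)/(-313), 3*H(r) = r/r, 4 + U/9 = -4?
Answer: 939/595 ≈ 1.5782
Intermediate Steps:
U = -72 (U = -36 + 9*(-4) = -36 - 36 = -72)
H(r) = 1/3 (H(r) = (r/r)/3 = (1/3)*1 = 1/3)
T = -68 (T = -72 + 4 = -68)
F = 94/313 (F = (2*(-13) - 68)/(-313) = (-26 - 68)*(-1/313) = -94*(-1/313) = 94/313 ≈ 0.30032)
1/(F + H(-21)) = 1/(94/313 + 1/3) = 1/(595/939) = 939/595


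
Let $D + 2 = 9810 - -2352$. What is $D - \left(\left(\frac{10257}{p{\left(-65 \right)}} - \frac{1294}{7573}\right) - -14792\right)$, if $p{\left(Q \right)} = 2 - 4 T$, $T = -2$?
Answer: $- \frac{276984681}{75730} \approx -3657.5$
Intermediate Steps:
$D = 12160$ ($D = -2 + \left(9810 - -2352\right) = -2 + \left(9810 + 2352\right) = -2 + 12162 = 12160$)
$p{\left(Q \right)} = 10$ ($p{\left(Q \right)} = 2 - -8 = 2 + 8 = 10$)
$D - \left(\left(\frac{10257}{p{\left(-65 \right)}} - \frac{1294}{7573}\right) - -14792\right) = 12160 - \left(\left(\frac{10257}{10} - \frac{1294}{7573}\right) - -14792\right) = 12160 - \left(\left(10257 \cdot \frac{1}{10} - \frac{1294}{7573}\right) + 14792\right) = 12160 - \left(\left(\frac{10257}{10} - \frac{1294}{7573}\right) + 14792\right) = 12160 - \left(\frac{77663321}{75730} + 14792\right) = 12160 - \frac{1197861481}{75730} = - \frac{276984681}{75730}$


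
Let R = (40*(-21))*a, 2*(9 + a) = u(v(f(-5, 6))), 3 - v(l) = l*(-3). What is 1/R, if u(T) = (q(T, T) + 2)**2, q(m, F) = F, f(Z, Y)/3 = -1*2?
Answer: -1/63420 ≈ -1.5768e-5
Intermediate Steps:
f(Z, Y) = -6 (f(Z, Y) = 3*(-1*2) = 3*(-2) = -6)
v(l) = 3 + 3*l (v(l) = 3 - l*(-3) = 3 - (-3)*l = 3 + 3*l)
u(T) = (2 + T)**2 (u(T) = (T + 2)**2 = (2 + T)**2)
a = 151/2 (a = -9 + (2 + (3 + 3*(-6)))**2/2 = -9 + (2 + (3 - 18))**2/2 = -9 + (2 - 15)**2/2 = -9 + (1/2)*(-13)**2 = -9 + (1/2)*169 = -9 + 169/2 = 151/2 ≈ 75.500)
R = -63420 (R = (40*(-21))*(151/2) = -840*151/2 = -63420)
1/R = 1/(-63420) = -1/63420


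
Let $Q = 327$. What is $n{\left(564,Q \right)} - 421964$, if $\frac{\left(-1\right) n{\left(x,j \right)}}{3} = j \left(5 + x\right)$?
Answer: $-980153$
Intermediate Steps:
$n{\left(x,j \right)} = - 3 j \left(5 + x\right)$
$n{\left(564,Q \right)} - 421964 = \left(-3\right) 327 \left(5 + 564\right) - 421964 = \left(-3\right) 327 \cdot 569 - 421964 = -558189 - 421964 = -980153$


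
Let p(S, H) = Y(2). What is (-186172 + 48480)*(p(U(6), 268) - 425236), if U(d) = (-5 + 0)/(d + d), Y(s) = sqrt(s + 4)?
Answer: 58551595312 - 137692*sqrt(6) ≈ 5.8551e+10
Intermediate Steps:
Y(s) = sqrt(4 + s)
U(d) = -5/(2*d) (U(d) = -5*1/(2*d) = -5/(2*d))
p(S, H) = sqrt(6) (p(S, H) = sqrt(4 + 2) = sqrt(6))
(-186172 + 48480)*(p(U(6), 268) - 425236) = (-186172 + 48480)*(sqrt(6) - 425236) = -137692*(-425236 + sqrt(6)) = 58551595312 - 137692*sqrt(6)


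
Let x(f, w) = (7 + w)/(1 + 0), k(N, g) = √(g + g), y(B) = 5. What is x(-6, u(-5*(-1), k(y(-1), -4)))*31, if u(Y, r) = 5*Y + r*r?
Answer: 744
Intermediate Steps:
k(N, g) = √2*√g (k(N, g) = √(2*g) = √2*√g)
u(Y, r) = r² + 5*Y (u(Y, r) = 5*Y + r² = r² + 5*Y)
x(f, w) = 7 + w (x(f, w) = (7 + w)/1 = (7 + w)*1 = 7 + w)
x(-6, u(-5*(-1), k(y(-1), -4)))*31 = (7 + ((√2*√(-4))² + 5*(-5*(-1))))*31 = (7 + ((√2*(2*I))² + 5*5))*31 = (7 + ((2*I*√2)² + 25))*31 = (7 + (-8 + 25))*31 = (7 + 17)*31 = 24*31 = 744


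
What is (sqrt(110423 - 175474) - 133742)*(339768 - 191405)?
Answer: -19842364346 + 148363*I*sqrt(65051) ≈ -1.9842e+10 + 3.784e+7*I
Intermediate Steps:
(sqrt(110423 - 175474) - 133742)*(339768 - 191405) = (sqrt(-65051) - 133742)*148363 = (I*sqrt(65051) - 133742)*148363 = (-133742 + I*sqrt(65051))*148363 = -19842364346 + 148363*I*sqrt(65051)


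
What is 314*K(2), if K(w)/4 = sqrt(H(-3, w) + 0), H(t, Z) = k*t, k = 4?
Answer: 2512*I*sqrt(3) ≈ 4350.9*I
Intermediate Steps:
H(t, Z) = 4*t
K(w) = 8*I*sqrt(3) (K(w) = 4*sqrt(4*(-3) + 0) = 4*sqrt(-12 + 0) = 4*sqrt(-12) = 4*(2*I*sqrt(3)) = 8*I*sqrt(3))
314*K(2) = 314*(8*I*sqrt(3)) = 2512*I*sqrt(3)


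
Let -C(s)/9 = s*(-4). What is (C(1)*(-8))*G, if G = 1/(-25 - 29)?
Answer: 16/3 ≈ 5.3333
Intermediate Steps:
G = -1/54 (G = 1/(-54) = -1/54 ≈ -0.018519)
C(s) = 36*s (C(s) = -9*s*(-4) = -(-36)*s = 36*s)
(C(1)*(-8))*G = ((36*1)*(-8))*(-1/54) = (36*(-8))*(-1/54) = -288*(-1/54) = 16/3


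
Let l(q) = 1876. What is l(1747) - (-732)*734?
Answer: 539164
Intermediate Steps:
l(1747) - (-732)*734 = 1876 - (-732)*734 = 1876 - 1*(-537288) = 1876 + 537288 = 539164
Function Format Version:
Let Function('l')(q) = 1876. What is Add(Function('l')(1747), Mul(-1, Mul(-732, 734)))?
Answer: 539164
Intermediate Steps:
Add(Function('l')(1747), Mul(-1, Mul(-732, 734))) = Add(1876, Mul(-1, Mul(-732, 734))) = Add(1876, Mul(-1, -537288)) = Add(1876, 537288) = 539164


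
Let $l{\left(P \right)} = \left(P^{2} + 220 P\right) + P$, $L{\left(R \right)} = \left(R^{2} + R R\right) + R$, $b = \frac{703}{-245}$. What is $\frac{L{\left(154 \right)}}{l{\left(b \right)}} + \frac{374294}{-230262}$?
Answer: $- \frac{18660302948104}{240302229117} \approx -77.653$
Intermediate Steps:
$b = - \frac{703}{245}$ ($b = 703 \left(- \frac{1}{245}\right) = - \frac{703}{245} \approx -2.8694$)
$L{\left(R \right)} = R + 2 R^{2}$ ($L{\left(R \right)} = \left(R^{2} + R^{2}\right) + R = 2 R^{2} + R = R + 2 R^{2}$)
$l{\left(P \right)} = P^{2} + 221 P$
$\frac{L{\left(154 \right)}}{l{\left(b \right)}} + \frac{374294}{-230262} = \frac{154 \left(1 + 2 \cdot 154\right)}{\left(- \frac{703}{245}\right) \left(221 - \frac{703}{245}\right)} + \frac{374294}{-230262} = \frac{154 \left(1 + 308\right)}{\left(- \frac{703}{245}\right) \frac{53442}{245}} + 374294 \left(- \frac{1}{230262}\right) = \frac{154 \cdot 309}{- \frac{37569726}{60025}} - \frac{187147}{115131} = 47586 \left(- \frac{60025}{37569726}\right) - \frac{187147}{115131} = - \frac{476058275}{6261621} - \frac{187147}{115131} = - \frac{18660302948104}{240302229117}$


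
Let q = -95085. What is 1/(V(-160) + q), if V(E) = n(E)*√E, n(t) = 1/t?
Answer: -15213600/1446585156001 + 4*I*√10/1446585156001 ≈ -1.0517e-5 + 8.7441e-12*I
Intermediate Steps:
V(E) = E^(-½) (V(E) = √E/E = E^(-½))
1/(V(-160) + q) = 1/((-160)^(-½) - 95085) = 1/(-I*√10/40 - 95085) = 1/(-95085 - I*√10/40)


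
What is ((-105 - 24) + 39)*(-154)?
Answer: 13860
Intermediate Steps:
((-105 - 24) + 39)*(-154) = (-129 + 39)*(-154) = -90*(-154) = 13860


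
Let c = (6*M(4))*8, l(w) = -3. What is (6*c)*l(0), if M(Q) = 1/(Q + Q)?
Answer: -108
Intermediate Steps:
M(Q) = 1/(2*Q)
c = 6 (c = (6*((½)/4))*8 = (6*((½)*(¼)))*8 = (6*(⅛))*8 = (¾)*8 = 6)
(6*c)*l(0) = (6*6)*(-3) = 36*(-3) = -108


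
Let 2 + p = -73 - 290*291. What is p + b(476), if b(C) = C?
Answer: -83989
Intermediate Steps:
p = -84465 (p = -2 + (-73 - 290*291) = -2 + (-73 - 84390) = -2 - 84463 = -84465)
p + b(476) = -84465 + 476 = -83989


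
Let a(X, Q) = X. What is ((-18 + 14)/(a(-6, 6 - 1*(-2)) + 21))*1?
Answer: -4/15 ≈ -0.26667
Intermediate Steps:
((-18 + 14)/(a(-6, 6 - 1*(-2)) + 21))*1 = ((-18 + 14)/(-6 + 21))*1 = -4/15*1 = -4/15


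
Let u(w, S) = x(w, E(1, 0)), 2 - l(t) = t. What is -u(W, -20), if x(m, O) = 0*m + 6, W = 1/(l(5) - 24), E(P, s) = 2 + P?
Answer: -6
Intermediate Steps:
l(t) = 2 - t
W = -1/27 (W = 1/((2 - 1*5) - 24) = 1/((2 - 5) - 24) = 1/(-3 - 24) = 1/(-27) = -1/27 ≈ -0.037037)
x(m, O) = 6 (x(m, O) = 0 + 6 = 6)
u(w, S) = 6
-u(W, -20) = -1*6 = -6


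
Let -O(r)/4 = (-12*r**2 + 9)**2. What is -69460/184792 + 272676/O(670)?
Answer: -167963063558734009/446850421064768946 ≈ -0.37588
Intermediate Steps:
O(r) = -4*(9 - 12*r**2)**2 (O(r) = -4*(-12*r**2 + 9)**2 = -4*(9 - 12*r**2)**2)
-69460/184792 + 272676/O(670) = -69460/184792 + 272676/((-36*(-3 + 4*670**2)**2)) = -69460*1/184792 + 272676/((-36*(-3 + 4*448900)**2)) = -17365/46198 + 272676/((-36*(-3 + 1795600)**2)) = -17365/46198 + 272676/((-36*1795597**2)) = -17365/46198 + 272676/((-36*3224168586409)) = -17365/46198 + 272676/(-116070069110724) = -17365/46198 + 272676*(-1/116070069110724) = -17365/46198 - 22723/9672505759227 = -167963063558734009/446850421064768946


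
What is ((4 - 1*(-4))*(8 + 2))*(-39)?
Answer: -3120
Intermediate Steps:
((4 - 1*(-4))*(8 + 2))*(-39) = ((4 + 4)*10)*(-39) = (8*10)*(-39) = 80*(-39) = -3120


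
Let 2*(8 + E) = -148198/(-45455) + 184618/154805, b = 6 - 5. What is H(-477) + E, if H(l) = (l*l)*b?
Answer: 45742967907159/201047465 ≈ 2.2752e+5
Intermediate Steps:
b = 1
H(l) = l² (H(l) = (l*l)*1 = l²*1 = l²)
E = -1160756826/201047465 (E = -8 + (-148198/(-45455) + 184618/154805)/2 = -8 + (-148198*(-1/45455) + 184618*(1/154805))/2 = -8 + (148198/45455 + 26374/22115)/2 = -8 + (½)*(895245788/201047465) = -8 + 447622894/201047465 = -1160756826/201047465 ≈ -5.7735)
H(-477) + E = (-477)² - 1160756826/201047465 = 227529 - 1160756826/201047465 = 45742967907159/201047465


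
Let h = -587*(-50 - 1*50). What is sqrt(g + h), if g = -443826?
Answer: I*sqrt(385126) ≈ 620.58*I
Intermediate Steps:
h = 58700 (h = -587*(-50 - 50) = -587*(-100) = 58700)
sqrt(g + h) = sqrt(-443826 + 58700) = sqrt(-385126) = I*sqrt(385126)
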